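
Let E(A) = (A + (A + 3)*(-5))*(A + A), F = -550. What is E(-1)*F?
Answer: -12100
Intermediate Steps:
E(A) = 2*A*(-15 - 4*A) (E(A) = (A + (3 + A)*(-5))*(2*A) = (A + (-15 - 5*A))*(2*A) = (-15 - 4*A)*(2*A) = 2*A*(-15 - 4*A))
E(-1)*F = -2*(-1)*(15 + 4*(-1))*(-550) = -2*(-1)*(15 - 4)*(-550) = -2*(-1)*11*(-550) = 22*(-550) = -12100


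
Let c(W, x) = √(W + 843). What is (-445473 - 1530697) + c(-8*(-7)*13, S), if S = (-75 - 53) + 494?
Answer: -1976170 + √1571 ≈ -1.9761e+6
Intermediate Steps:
S = 366 (S = -128 + 494 = 366)
c(W, x) = √(843 + W)
(-445473 - 1530697) + c(-8*(-7)*13, S) = (-445473 - 1530697) + √(843 - 8*(-7)*13) = -1976170 + √(843 + 56*13) = -1976170 + √(843 + 728) = -1976170 + √1571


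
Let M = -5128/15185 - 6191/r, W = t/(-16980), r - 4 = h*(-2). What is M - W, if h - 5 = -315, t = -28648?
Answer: -32034695333/2681549520 ≈ -11.946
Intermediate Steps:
h = -310 (h = 5 - 315 = -310)
r = 624 (r = 4 - 310*(-2) = 4 + 620 = 624)
W = 7162/4245 (W = -28648/(-16980) = -28648*(-1/16980) = 7162/4245 ≈ 1.6872)
M = -97210207/9475440 (M = -5128/15185 - 6191/624 = -97210207/9475440 ≈ -10.259)
M - W = -97210207/9475440 - 1*7162/4245 = -97210207/9475440 - 7162/4245 = -32034695333/2681549520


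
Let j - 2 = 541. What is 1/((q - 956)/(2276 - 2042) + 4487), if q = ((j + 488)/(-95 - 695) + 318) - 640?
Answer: 184860/828456169 ≈ 0.00022314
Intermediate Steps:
j = 543 (j = 2 + 541 = 543)
q = -255411/790 (q = ((543 + 488)/(-95 - 695) + 318) - 640 = (1031/(-790) + 318) - 640 = (1031*(-1/790) + 318) - 640 = (-1031/790 + 318) - 640 = 250189/790 - 640 = -255411/790 ≈ -323.31)
1/((q - 956)/(2276 - 2042) + 4487) = 1/((-255411/790 - 956)/(2276 - 2042) + 4487) = 1/(-1010651/790/234 + 4487) = 1/(-1010651/790*1/234 + 4487) = 1/(-1010651/184860 + 4487) = 1/(828456169/184860) = 184860/828456169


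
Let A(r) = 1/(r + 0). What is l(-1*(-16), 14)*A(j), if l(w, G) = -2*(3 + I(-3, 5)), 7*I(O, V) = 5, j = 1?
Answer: -52/7 ≈ -7.4286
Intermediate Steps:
A(r) = 1/r
I(O, V) = 5/7 (I(O, V) = (⅐)*5 = 5/7)
l(w, G) = -52/7 (l(w, G) = -2*(3 + 5/7) = -2*26/7 = -52/7)
l(-1*(-16), 14)*A(j) = -52/7/1 = -52/7*1 = -52/7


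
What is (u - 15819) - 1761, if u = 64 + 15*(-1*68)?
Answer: -18536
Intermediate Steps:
u = -956 (u = 64 + 15*(-68) = 64 - 1020 = -956)
(u - 15819) - 1761 = (-956 - 15819) - 1761 = -16775 - 1761 = -18536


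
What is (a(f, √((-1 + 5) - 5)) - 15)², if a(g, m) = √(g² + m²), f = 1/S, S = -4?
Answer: (60 - I*√15)²/16 ≈ 224.06 - 29.047*I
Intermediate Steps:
f = -¼ (f = 1/(-4) = 1*(-¼) = -¼ ≈ -0.25000)
(a(f, √((-1 + 5) - 5)) - 15)² = (√((-¼)² + (√((-1 + 5) - 5))²) - 15)² = (√(1/16 + (√(4 - 5))²) - 15)² = (√(1/16 + (√(-1))²) - 15)² = (√(1/16 + I²) - 15)² = (√(1/16 - 1) - 15)² = (√(-15/16) - 15)² = (I*√15/4 - 15)² = (-15 + I*√15/4)²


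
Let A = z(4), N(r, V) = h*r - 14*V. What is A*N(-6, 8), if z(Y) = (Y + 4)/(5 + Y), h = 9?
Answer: -1328/9 ≈ -147.56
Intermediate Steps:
N(r, V) = -14*V + 9*r (N(r, V) = 9*r - 14*V = -14*V + 9*r)
z(Y) = (4 + Y)/(5 + Y)
A = 8/9 (A = (4 + 4)/(5 + 4) = 8/9 ≈ 0.88889)
A*N(-6, 8) = 8*(-14*8 + 9*(-6))/9 = 8*(-112 - 54)/9 = (8/9)*(-166) = -1328/9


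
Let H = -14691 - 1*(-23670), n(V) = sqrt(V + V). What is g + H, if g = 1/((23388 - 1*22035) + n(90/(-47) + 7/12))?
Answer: 4635251900277/516232489 - I*sqrt(211782)/516232489 ≈ 8979.0 - 8.9145e-7*I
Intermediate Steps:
n(V) = sqrt(2)*sqrt(V) (n(V) = sqrt(2*V) = sqrt(2)*sqrt(V))
H = 8979 (H = -14691 + 23670 = 8979)
g = 1/(1353 + I*sqrt(211782)/282) (g = 1/((23388 - 1*22035) + sqrt(2)*sqrt(90/(-47) + 7/12)) = 1/((23388 - 22035) + sqrt(2)*sqrt(90*(-1/47) + 7*(1/12))) = 1/(1353 + sqrt(2)*sqrt(-90/47 + 7/12)) = 1/(1353 + sqrt(2)*sqrt(-751/564)) = 1/(1353 + sqrt(2)*(I*sqrt(105891)/282)) = 1/(1353 + I*sqrt(211782)/282) ≈ 0.0007391 - 8.91e-7*I)
g + H = (381546/516232489 - I*sqrt(211782)/516232489) + 8979 = 4635251900277/516232489 - I*sqrt(211782)/516232489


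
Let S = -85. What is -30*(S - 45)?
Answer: 3900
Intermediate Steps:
-30*(S - 45) = -30*(-85 - 45) = -30*(-130) = 3900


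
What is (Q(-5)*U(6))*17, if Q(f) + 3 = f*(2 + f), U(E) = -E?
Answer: -1224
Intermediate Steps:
Q(f) = -3 + f*(2 + f)
(Q(-5)*U(6))*17 = ((-3 + (-5)**2 + 2*(-5))*(-1*6))*17 = ((-3 + 25 - 10)*(-6))*17 = (12*(-6))*17 = -72*17 = -1224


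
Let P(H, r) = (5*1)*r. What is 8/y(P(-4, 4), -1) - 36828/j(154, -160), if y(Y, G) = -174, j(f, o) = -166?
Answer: 1601686/7221 ≈ 221.81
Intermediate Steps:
P(H, r) = 5*r
8/y(P(-4, 4), -1) - 36828/j(154, -160) = 8/(-174) - 36828/(-166) = 8*(-1/174) - 36828*(-1/166) = -4/87 + 18414/83 = 1601686/7221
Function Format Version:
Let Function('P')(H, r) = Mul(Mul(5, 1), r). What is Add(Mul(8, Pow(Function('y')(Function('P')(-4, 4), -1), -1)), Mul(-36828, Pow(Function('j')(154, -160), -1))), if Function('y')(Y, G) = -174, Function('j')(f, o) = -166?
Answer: Rational(1601686, 7221) ≈ 221.81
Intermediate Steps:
Function('P')(H, r) = Mul(5, r)
Add(Mul(8, Pow(Function('y')(Function('P')(-4, 4), -1), -1)), Mul(-36828, Pow(Function('j')(154, -160), -1))) = Add(Mul(8, Pow(-174, -1)), Mul(-36828, Pow(-166, -1))) = Add(Mul(8, Rational(-1, 174)), Mul(-36828, Rational(-1, 166))) = Add(Rational(-4, 87), Rational(18414, 83)) = Rational(1601686, 7221)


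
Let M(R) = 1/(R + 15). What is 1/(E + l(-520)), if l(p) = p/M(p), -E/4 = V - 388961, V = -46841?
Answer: 1/2005808 ≈ 4.9855e-7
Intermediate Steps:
M(R) = 1/(15 + R)
E = 1743208 (E = -4*(-46841 - 388961) = -4*(-435802) = 1743208)
l(p) = p*(15 + p) (l(p) = p/(1/(15 + p)) = p*(15 + p))
1/(E + l(-520)) = 1/(1743208 - 520*(15 - 520)) = 1/(1743208 - 520*(-505)) = 1/(1743208 + 262600) = 1/2005808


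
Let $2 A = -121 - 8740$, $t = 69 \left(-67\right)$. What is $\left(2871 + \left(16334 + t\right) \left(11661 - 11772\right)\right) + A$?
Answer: $- \frac{2602961}{2} \approx -1.3015 \cdot 10^{6}$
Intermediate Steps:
$t = -4623$
$A = - \frac{8861}{2}$ ($A = \frac{-121 - 8740}{2} = \frac{1}{2} \left(-8861\right) = - \frac{8861}{2} \approx -4430.5$)
$\left(2871 + \left(16334 + t\right) \left(11661 - 11772\right)\right) + A = \left(2871 + \left(16334 - 4623\right) \left(11661 - 11772\right)\right) - \frac{8861}{2} = \left(2871 + 11711 \left(-111\right)\right) - \frac{8861}{2} = \left(2871 - 1299921\right) - \frac{8861}{2} = -1297050 - \frac{8861}{2} = - \frac{2602961}{2}$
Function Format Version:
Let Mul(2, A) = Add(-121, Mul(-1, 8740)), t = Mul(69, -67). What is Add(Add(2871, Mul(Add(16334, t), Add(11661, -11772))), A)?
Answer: Rational(-2602961, 2) ≈ -1.3015e+6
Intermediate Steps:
t = -4623
A = Rational(-8861, 2) (A = Mul(Rational(1, 2), Add(-121, Mul(-1, 8740))) = Mul(Rational(1, 2), Add(-121, -8740)) = Mul(Rational(1, 2), -8861) = Rational(-8861, 2) ≈ -4430.5)
Add(Add(2871, Mul(Add(16334, t), Add(11661, -11772))), A) = Add(Add(2871, Mul(Add(16334, -4623), Add(11661, -11772))), Rational(-8861, 2)) = Add(Add(2871, Mul(11711, -111)), Rational(-8861, 2)) = Add(Add(2871, -1299921), Rational(-8861, 2)) = Add(-1297050, Rational(-8861, 2)) = Rational(-2602961, 2)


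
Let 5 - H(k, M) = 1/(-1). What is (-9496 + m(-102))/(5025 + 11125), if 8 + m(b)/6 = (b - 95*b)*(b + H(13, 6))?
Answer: -2766116/8075 ≈ -342.55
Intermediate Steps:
H(k, M) = 6 (H(k, M) = 5 - 1/(-1) = 5 - 1*(-1) = 5 + 1 = 6)
m(b) = -48 - 564*b*(6 + b) (m(b) = -48 + 6*((b - 95*b)*(b + 6)) = -48 + 6*((-94*b)*(6 + b)) = -48 + 6*(-94*b*(6 + b)) = -48 - 564*b*(6 + b))
(-9496 + m(-102))/(5025 + 11125) = (-9496 + (-48 - 3384*(-102) - 564*(-102)²))/(5025 + 11125) = (-9496 + (-48 + 345168 - 564*10404))/16150 = (-9496 + (-48 + 345168 - 5867856))*(1/16150) = (-9496 - 5522736)*(1/16150) = -5532232*1/16150 = -2766116/8075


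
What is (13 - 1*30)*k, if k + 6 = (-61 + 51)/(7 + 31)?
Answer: 2023/19 ≈ 106.47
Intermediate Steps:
k = -119/19 (k = -6 + (-61 + 51)/(7 + 31) = -6 - 10/38 = -6 - 10*1/38 = -6 - 5/19 = -119/19 ≈ -6.2632)
(13 - 1*30)*k = (13 - 1*30)*(-119/19) = (13 - 30)*(-119/19) = -17*(-119/19) = 2023/19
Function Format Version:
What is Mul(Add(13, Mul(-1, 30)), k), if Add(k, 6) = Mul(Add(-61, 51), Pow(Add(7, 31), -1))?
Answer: Rational(2023, 19) ≈ 106.47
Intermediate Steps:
k = Rational(-119, 19) (k = Add(-6, Mul(Add(-61, 51), Pow(Add(7, 31), -1))) = Add(-6, Mul(-10, Pow(38, -1))) = Add(-6, Mul(-10, Rational(1, 38))) = Add(-6, Rational(-5, 19)) = Rational(-119, 19) ≈ -6.2632)
Mul(Add(13, Mul(-1, 30)), k) = Mul(Add(13, Mul(-1, 30)), Rational(-119, 19)) = Mul(Add(13, -30), Rational(-119, 19)) = Mul(-17, Rational(-119, 19)) = Rational(2023, 19)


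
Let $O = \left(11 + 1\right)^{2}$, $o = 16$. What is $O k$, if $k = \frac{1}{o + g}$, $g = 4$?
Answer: $\frac{36}{5} \approx 7.2$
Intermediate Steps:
$O = 144$ ($O = 12^{2} = 144$)
$k = \frac{1}{20}$ ($k = \frac{1}{16 + 4} = \frac{1}{20} \approx 0.05$)
$O k = 144 \cdot \frac{1}{20} = \frac{36}{5}$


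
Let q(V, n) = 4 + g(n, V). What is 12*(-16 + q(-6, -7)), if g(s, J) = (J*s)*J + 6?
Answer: -3096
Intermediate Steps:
g(s, J) = 6 + s*J**2 (g(s, J) = s*J**2 + 6 = 6 + s*J**2)
q(V, n) = 10 + n*V**2 (q(V, n) = 4 + (6 + n*V**2) = 10 + n*V**2)
12*(-16 + q(-6, -7)) = 12*(-16 + (10 - 7*(-6)**2)) = 12*(-16 + (10 - 7*36)) = 12*(-16 + (10 - 252)) = 12*(-16 - 242) = 12*(-258) = -3096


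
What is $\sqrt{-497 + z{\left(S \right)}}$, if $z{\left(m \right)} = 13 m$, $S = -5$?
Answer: $i \sqrt{562} \approx 23.707 i$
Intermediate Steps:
$\sqrt{-497 + z{\left(S \right)}} = \sqrt{-497 + 13 \left(-5\right)} = \sqrt{-497 - 65} = \sqrt{-562} = i \sqrt{562}$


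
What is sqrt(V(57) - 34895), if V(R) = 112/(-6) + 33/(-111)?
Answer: 5*I*sqrt(17206998)/111 ≈ 186.85*I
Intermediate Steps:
V(R) = -2105/111 (V(R) = 112*(-1/6) + 33*(-1/111) = -56/3 - 11/37 = -2105/111)
sqrt(V(57) - 34895) = sqrt(-2105/111 - 34895) = sqrt(-3875450/111) = 5*I*sqrt(17206998)/111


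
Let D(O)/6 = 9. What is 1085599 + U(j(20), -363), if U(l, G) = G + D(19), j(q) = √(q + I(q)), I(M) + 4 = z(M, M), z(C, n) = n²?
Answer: 1085290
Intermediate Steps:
D(O) = 54 (D(O) = 6*9 = 54)
I(M) = -4 + M²
j(q) = √(-4 + q + q²) (j(q) = √(q + (-4 + q²)) = √(-4 + q + q²))
U(l, G) = 54 + G (U(l, G) = G + 54 = 54 + G)
1085599 + U(j(20), -363) = 1085599 + (54 - 363) = 1085599 - 309 = 1085290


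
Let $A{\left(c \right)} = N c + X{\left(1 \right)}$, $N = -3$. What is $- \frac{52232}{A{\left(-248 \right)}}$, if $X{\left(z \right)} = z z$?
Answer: $- \frac{52232}{745} \approx -70.11$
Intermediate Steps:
$X{\left(z \right)} = z^{2}$
$A{\left(c \right)} = 1 - 3 c$ ($A{\left(c \right)} = - 3 c + 1^{2} = - 3 c + 1 = 1 - 3 c$)
$- \frac{52232}{A{\left(-248 \right)}} = - \frac{52232}{1 - -744} = - \frac{52232}{1 + 744} = - \frac{52232}{745}$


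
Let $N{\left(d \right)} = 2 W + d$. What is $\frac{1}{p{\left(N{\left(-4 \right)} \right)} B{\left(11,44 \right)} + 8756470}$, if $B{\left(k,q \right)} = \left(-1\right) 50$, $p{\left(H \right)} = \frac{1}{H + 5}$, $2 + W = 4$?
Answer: $\frac{1}{8756460} \approx 1.142 \cdot 10^{-7}$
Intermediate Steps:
$W = 2$ ($W = -2 + 4 = 2$)
$N{\left(d \right)} = 4 + d$ ($N{\left(d \right)} = 2 \cdot 2 + d = 4 + d$)
$p{\left(H \right)} = \frac{1}{5 + H}$
$B{\left(k,q \right)} = -50$
$\frac{1}{p{\left(N{\left(-4 \right)} \right)} B{\left(11,44 \right)} + 8756470} = \frac{1}{\frac{1}{5 + \left(4 - 4\right)} \left(-50\right) + 8756470} = \frac{1}{\frac{1}{5 + 0} \left(-50\right) + 8756470} = \frac{1}{\frac{1}{5} \left(-50\right) + 8756470} = \frac{1}{-10 + 8756470} = \frac{1}{8756460}$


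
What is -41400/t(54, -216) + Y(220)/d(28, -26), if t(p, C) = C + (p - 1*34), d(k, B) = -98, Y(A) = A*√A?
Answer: 10350/49 - 220*√55/49 ≈ 177.93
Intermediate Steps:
Y(A) = A^(3/2)
t(p, C) = -34 + C + p (t(p, C) = C + (p - 34) = C + (-34 + p) = -34 + C + p)
-41400/t(54, -216) + Y(220)/d(28, -26) = -41400/(-34 - 216 + 54) + 220^(3/2)/(-98) = -41400/(-196) + (440*√55)*(-1/98) = -41400*(-1/196) - 220*√55/49 = 10350/49 - 220*√55/49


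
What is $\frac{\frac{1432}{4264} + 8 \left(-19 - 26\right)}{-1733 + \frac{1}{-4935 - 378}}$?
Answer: $\frac{1018507413}{4907560190} \approx 0.20754$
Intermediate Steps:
$\frac{\frac{1432}{4264} + 8 \left(-19 - 26\right)}{-1733 + \frac{1}{-4935 - 378}} = \frac{1432 \cdot \frac{1}{4264} + 8 \left(-45\right)}{-1733 + \frac{1}{-5313}} = \frac{\frac{179}{533} - 360}{-1733 - \frac{1}{5313}} = - \frac{191701}{533 \left(- \frac{9207430}{5313}\right)} = \left(- \frac{191701}{533}\right) \left(- \frac{5313}{9207430}\right) = \frac{1018507413}{4907560190}$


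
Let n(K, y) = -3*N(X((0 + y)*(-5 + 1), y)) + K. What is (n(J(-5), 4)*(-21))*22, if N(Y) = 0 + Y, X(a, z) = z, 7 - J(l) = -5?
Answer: 0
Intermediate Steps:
J(l) = 12 (J(l) = 7 - 1*(-5) = 7 + 5 = 12)
N(Y) = Y
n(K, y) = K - 3*y (n(K, y) = -3*y + K = K - 3*y)
(n(J(-5), 4)*(-21))*22 = ((12 - 3*4)*(-21))*22 = ((12 - 12)*(-21))*22 = (0*(-21))*22 = 0*22 = 0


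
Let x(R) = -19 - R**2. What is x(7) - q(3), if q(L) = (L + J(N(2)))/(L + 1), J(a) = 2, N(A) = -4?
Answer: -277/4 ≈ -69.250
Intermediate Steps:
q(L) = (2 + L)/(1 + L) (q(L) = (L + 2)/(L + 1) = (2 + L)/(1 + L))
x(7) - q(3) = (-19 - 1*7**2) - (2 + 3)/(1 + 3) = (-19 - 1*49) - 5/4 = (-19 - 49) - 5/4 = -68 - 1*5/4 = -68 - 5/4 = -277/4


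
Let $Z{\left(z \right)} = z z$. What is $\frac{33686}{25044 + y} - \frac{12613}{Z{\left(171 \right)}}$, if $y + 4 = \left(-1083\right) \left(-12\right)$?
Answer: $\frac{252632129}{556105338} \approx 0.45429$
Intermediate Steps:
$y = 12992$ ($y = -4 - -12996 = -4 + 12996 = 12992$)
$Z{\left(z \right)} = z^{2}$
$\frac{33686}{25044 + y} - \frac{12613}{Z{\left(171 \right)}} = \frac{33686}{25044 + 12992} - \frac{12613}{171^{2}} = \frac{33686}{38036} - \frac{12613}{29241} = 33686 \cdot \frac{1}{38036} - \frac{12613}{29241} = \frac{16843}{19018} - \frac{12613}{29241} = \frac{252632129}{556105338}$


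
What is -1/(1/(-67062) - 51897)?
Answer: 67062/3480316615 ≈ 1.9269e-5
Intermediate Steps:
-1/(1/(-67062) - 51897) = -1/(-1/67062 - 51897) = -1/(-3480316615/67062) = -1*(-67062/3480316615) = 67062/3480316615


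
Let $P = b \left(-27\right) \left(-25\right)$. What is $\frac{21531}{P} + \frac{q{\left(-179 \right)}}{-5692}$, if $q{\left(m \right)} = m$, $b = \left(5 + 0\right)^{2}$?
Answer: $\frac{41858359}{32017500} \approx 1.3074$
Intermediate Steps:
$b = 25$ ($b = 5^{2} = 25$)
$P = 16875$ ($P = 25 \left(-27\right) \left(-25\right) = \left(-675\right) \left(-25\right) = 16875$)
$\frac{21531}{P} + \frac{q{\left(-179 \right)}}{-5692} = \frac{21531}{16875} - \frac{179}{-5692} = 21531 \cdot \frac{1}{16875} - - \frac{179}{5692} = \frac{7177}{5625} + \frac{179}{5692} = \frac{41858359}{32017500}$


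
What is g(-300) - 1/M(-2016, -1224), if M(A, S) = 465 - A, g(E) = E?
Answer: -744301/2481 ≈ -300.00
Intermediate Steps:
g(-300) - 1/M(-2016, -1224) = -300 - 1/(465 - 1*(-2016)) = -300 - 1/(465 + 2016) = -300 - 1/2481 = -744301/2481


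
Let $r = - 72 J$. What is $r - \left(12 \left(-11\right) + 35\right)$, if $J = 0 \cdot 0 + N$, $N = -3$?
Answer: $313$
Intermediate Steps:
$J = -3$ ($J = 0 \cdot 0 - 3 = 0 - 3 = -3$)
$r = 216$ ($r = \left(-72\right) \left(-3\right) = 216$)
$r - \left(12 \left(-11\right) + 35\right) = 216 - \left(12 \left(-11\right) + 35\right) = 216 - \left(-132 + 35\right) = 216 - -97 = 216 + 97 = 313$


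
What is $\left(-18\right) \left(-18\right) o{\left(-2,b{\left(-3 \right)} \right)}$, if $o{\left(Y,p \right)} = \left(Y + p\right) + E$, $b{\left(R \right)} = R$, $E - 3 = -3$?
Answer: $-1620$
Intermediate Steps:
$E = 0$ ($E = 3 - 3 = 0$)
$o{\left(Y,p \right)} = Y + p$ ($o{\left(Y,p \right)} = \left(Y + p\right) + 0 = Y + p$)
$\left(-18\right) \left(-18\right) o{\left(-2,b{\left(-3 \right)} \right)} = \left(-18\right) \left(-18\right) \left(-2 - 3\right) = 324 \left(-5\right) = -1620$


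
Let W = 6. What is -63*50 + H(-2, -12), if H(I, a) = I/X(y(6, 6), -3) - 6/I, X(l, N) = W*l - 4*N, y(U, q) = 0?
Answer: -18883/6 ≈ -3147.2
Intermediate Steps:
X(l, N) = -4*N + 6*l (X(l, N) = 6*l - 4*N = -4*N + 6*l)
H(I, a) = -6/I + I/12 (H(I, a) = I/(-4*(-3) + 6*0) - 6/I = I/(12 + 0) - 6/I = I/12 - 6/I = -6/I + I/12)
-63*50 + H(-2, -12) = -63*50 + (-6/(-2) + (1/12)*(-2)) = -3150 + (-6*(-1/2) - 1/6) = -3150 + (3 - 1/6) = -3150 + 17/6 = -18883/6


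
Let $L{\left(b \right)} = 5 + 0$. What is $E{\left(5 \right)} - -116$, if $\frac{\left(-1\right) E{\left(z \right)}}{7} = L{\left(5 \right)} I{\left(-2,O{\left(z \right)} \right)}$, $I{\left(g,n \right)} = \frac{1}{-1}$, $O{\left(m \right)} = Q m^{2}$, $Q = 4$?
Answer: $151$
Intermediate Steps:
$O{\left(m \right)} = 4 m^{2}$
$L{\left(b \right)} = 5$
$I{\left(g,n \right)} = -1$
$E{\left(z \right)} = 35$ ($E{\left(z \right)} = - 7 \cdot 5 \left(-1\right) = \left(-7\right) \left(-5\right) = 35$)
$E{\left(5 \right)} - -116 = 35 - -116 = 35 + 116 = 151$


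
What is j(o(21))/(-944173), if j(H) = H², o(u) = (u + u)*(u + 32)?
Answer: -4955076/944173 ≈ -5.2481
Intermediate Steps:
o(u) = 2*u*(32 + u) (o(u) = (2*u)*(32 + u) = 2*u*(32 + u))
j(o(21))/(-944173) = (2*21*(32 + 21))²/(-944173) = (2*21*53)²*(-1/944173) = 2226²*(-1/944173) = 4955076*(-1/944173) = -4955076/944173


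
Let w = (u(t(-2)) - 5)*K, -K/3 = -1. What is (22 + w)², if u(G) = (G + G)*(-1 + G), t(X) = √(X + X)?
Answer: 145 + 408*I ≈ 145.0 + 408.0*I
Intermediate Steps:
K = 3 (K = -3*(-1) = 3)
t(X) = √2*√X (t(X) = √(2*X) = √2*√X)
u(G) = 2*G*(-1 + G) (u(G) = (2*G)*(-1 + G) = 2*G*(-1 + G))
w = -15 + 12*I*(-1 + 2*I) (w = (2*(√2*√(-2))*(-1 + √2*√(-2)) - 5)*3 = (2*(√2*(I*√2))*(-1 + √2*(I*√2)) - 5)*3 = (2*(2*I)*(-1 + 2*I) - 5)*3 = (4*I*(-1 + 2*I) - 5)*3 = (-5 + 4*I*(-1 + 2*I))*3 = -15 + 12*I*(-1 + 2*I) ≈ -39.0 - 12.0*I)
(22 + w)² = (22 + (-39 - 12*I))² = (-17 - 12*I)²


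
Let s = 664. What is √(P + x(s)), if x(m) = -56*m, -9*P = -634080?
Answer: 4*√18714/3 ≈ 182.40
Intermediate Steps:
P = 211360/3 (P = -⅑*(-634080) = 211360/3 ≈ 70453.)
√(P + x(s)) = √(211360/3 - 56*664) = √(211360/3 - 37184) = √(99808/3) = 4*√18714/3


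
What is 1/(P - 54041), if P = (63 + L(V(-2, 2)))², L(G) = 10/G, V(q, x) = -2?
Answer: -1/50677 ≈ -1.9733e-5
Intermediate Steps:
P = 3364 (P = (63 + 10/(-2))² = (63 + 10*(-½))² = (63 - 5)² = 58² = 3364)
1/(P - 54041) = 1/(3364 - 54041) = 1/(-50677) = -1/50677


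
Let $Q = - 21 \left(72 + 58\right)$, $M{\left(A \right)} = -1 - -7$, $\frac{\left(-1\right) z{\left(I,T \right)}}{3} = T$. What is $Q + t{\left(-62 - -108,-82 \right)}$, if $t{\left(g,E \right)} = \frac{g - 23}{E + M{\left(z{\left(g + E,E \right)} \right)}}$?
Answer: $- \frac{207503}{76} \approx -2730.3$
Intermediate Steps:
$z{\left(I,T \right)} = - 3 T$
$M{\left(A \right)} = 6$ ($M{\left(A \right)} = -1 + 7 = 6$)
$Q = -2730$ ($Q = \left(-21\right) 130 = -2730$)
$t{\left(g,E \right)} = \frac{-23 + g}{6 + E}$ ($t{\left(g,E \right)} = \frac{g - 23}{E + 6} = \frac{-23 + g}{6 + E}$)
$Q + t{\left(-62 - -108,-82 \right)} = -2730 + \frac{-23 - -46}{6 - 82} = -2730 + \frac{-23 + \left(-62 + 108\right)}{-76} = -2730 - \frac{-23 + 46}{76} = -2730 - \frac{23}{76} = - \frac{207503}{76}$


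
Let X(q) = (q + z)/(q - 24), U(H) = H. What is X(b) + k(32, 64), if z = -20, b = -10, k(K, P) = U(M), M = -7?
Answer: -104/17 ≈ -6.1176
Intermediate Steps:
k(K, P) = -7
X(q) = (-20 + q)/(-24 + q) (X(q) = (q - 20)/(q - 24) = (-20 + q)/(-24 + q))
X(b) + k(32, 64) = (-20 - 10)/(-24 - 10) - 7 = -30/(-34) - 7 = -1/34*(-30) - 7 = 15/17 - 7 = -104/17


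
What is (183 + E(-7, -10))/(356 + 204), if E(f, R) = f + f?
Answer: 169/560 ≈ 0.30179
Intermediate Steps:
E(f, R) = 2*f
(183 + E(-7, -10))/(356 + 204) = (183 + 2*(-7))/(356 + 204) = (183 - 14)/560 = 169*(1/560) = 169/560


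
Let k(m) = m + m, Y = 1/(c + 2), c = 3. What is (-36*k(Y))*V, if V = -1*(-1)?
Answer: -72/5 ≈ -14.400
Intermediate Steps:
Y = 1/5 (Y = 1/(3 + 2) = 1/5 ≈ 0.20000)
k(m) = 2*m
V = 1
(-36*k(Y))*V = -72/5*1 = -72/5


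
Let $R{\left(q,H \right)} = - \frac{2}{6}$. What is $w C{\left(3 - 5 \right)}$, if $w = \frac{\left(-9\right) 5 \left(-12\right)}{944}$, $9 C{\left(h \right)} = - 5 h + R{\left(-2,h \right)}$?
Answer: $\frac{145}{236} \approx 0.61441$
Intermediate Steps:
$R{\left(q,H \right)} = - \frac{1}{3}$ ($R{\left(q,H \right)} = \left(-2\right) \frac{1}{6} = - \frac{1}{3}$)
$C{\left(h \right)} = - \frac{1}{27} - \frac{5 h}{9}$ ($C{\left(h \right)} = \frac{- 5 h - \frac{1}{3}}{9} = \frac{- \frac{1}{3} - 5 h}{9} = - \frac{1}{27} - \frac{5 h}{9}$)
$w = \frac{135}{236}$ ($w = \left(-9\right) \left(-60\right) \frac{1}{944} = 540 \cdot \frac{1}{944} = \frac{135}{236} \approx 0.57203$)
$w C{\left(3 - 5 \right)} = \frac{135 \left(- \frac{1}{27} - \frac{5 \left(3 - 5\right)}{9}\right)}{236} = \frac{135 \left(- \frac{1}{27} - - \frac{10}{9}\right)}{236} = \frac{135 \left(- \frac{1}{27} + \frac{10}{9}\right)}{236} = \frac{135}{236} \cdot \frac{29}{27} = \frac{145}{236}$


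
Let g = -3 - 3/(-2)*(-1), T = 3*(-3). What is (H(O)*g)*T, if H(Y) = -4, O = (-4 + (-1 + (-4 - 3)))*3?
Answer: -162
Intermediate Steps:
O = -36 (O = (-4 + (-1 - 7))*3 = (-4 - 8)*3 = -12*3 = -36)
T = -9
g = -9/2 (g = -3 - 3*(-½)*(-1) = -3 + (3/2)*(-1) = -3 - 3/2 = -9/2 ≈ -4.5000)
(H(O)*g)*T = -4*(-9/2)*(-9) = 18*(-9) = -162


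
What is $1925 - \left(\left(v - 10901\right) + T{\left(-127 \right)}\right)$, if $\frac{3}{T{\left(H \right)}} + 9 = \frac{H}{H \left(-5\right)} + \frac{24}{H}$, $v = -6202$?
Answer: $\frac{113446841}{5962} \approx 19028.0$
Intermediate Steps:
$T{\left(H \right)} = \frac{3}{- \frac{46}{5} + \frac{24}{H}}$ ($T{\left(H \right)} = \frac{3}{-9 + \left(\frac{H}{H \left(-5\right)} + \frac{24}{H}\right)} = \frac{3}{-9 + \left(\frac{H}{\left(-5\right) H} + \frac{24}{H}\right)} = \frac{3}{-9 + \left(H \left(- \frac{1}{5 H}\right) + \frac{24}{H}\right)} = \frac{3}{-9 - \left(\frac{1}{5} - \frac{24}{H}\right)} = \frac{3}{- \frac{46}{5} + \frac{24}{H}}$)
$1925 - \left(\left(v - 10901\right) + T{\left(-127 \right)}\right) = 1925 - \left(\left(-6202 - 10901\right) - - \frac{1905}{-120 + 46 \left(-127\right)}\right) = 1925 - \left(-17103 - - \frac{1905}{-120 - 5842}\right) = 1925 - \left(-17103 - - \frac{1905}{-5962}\right) = 1925 - \left(-17103 - \left(-1905\right) \left(- \frac{1}{5962}\right)\right) = 1925 - \left(-17103 - \frac{1905}{5962}\right) = 1925 - - \frac{101969991}{5962} = 1925 + \frac{101969991}{5962} = \frac{113446841}{5962}$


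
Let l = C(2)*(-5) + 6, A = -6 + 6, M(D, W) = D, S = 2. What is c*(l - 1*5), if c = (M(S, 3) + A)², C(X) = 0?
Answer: 4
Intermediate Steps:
A = 0
l = 6 (l = 0*(-5) + 6 = 0 + 6 = 6)
c = 4 (c = (2 + 0)² = 2² = 4)
c*(l - 1*5) = 4*(6 - 1*5) = 4*(6 - 5) = 4*1 = 4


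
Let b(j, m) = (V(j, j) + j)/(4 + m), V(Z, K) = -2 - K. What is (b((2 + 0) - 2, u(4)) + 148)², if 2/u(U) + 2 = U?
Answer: 544644/25 ≈ 21786.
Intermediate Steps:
u(U) = 2/(-2 + U)
b(j, m) = -2/(4 + m) (b(j, m) = ((-2 - j) + j)/(4 + m) = -2/(4 + m))
(b((2 + 0) - 2, u(4)) + 148)² = (-2/(4 + 2/(-2 + 4)) + 148)² = (-2/(4 + 2/2) + 148)² = (-2/(4 + 2*(½)) + 148)² = (-2/(4 + 1) + 148)² = (-2/5 + 148)² = (-2*⅕ + 148)² = (-⅖ + 148)² = (738/5)² = 544644/25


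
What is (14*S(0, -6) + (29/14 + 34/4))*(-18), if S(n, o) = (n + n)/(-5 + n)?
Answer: -1332/7 ≈ -190.29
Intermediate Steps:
S(n, o) = 2*n/(-5 + n) (S(n, o) = (2*n)/(-5 + n) = 2*n/(-5 + n))
(14*S(0, -6) + (29/14 + 34/4))*(-18) = (14*(2*0/(-5 + 0)) + (29/14 + 34/4))*(-18) = (14*(2*0/(-5)) + (29*(1/14) + 34*(¼)))*(-18) = (14*(2*0*(-⅕)) + (29/14 + 17/2))*(-18) = (14*0 + 74/7)*(-18) = (0 + 74/7)*(-18) = (74/7)*(-18) = -1332/7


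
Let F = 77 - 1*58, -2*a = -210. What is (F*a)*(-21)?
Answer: -41895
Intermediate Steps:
a = 105 (a = -½*(-210) = 105)
F = 19 (F = 77 - 58 = 19)
(F*a)*(-21) = (19*105)*(-21) = 1995*(-21) = -41895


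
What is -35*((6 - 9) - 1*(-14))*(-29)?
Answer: 11165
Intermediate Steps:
-35*((6 - 9) - 1*(-14))*(-29) = -35*(-3 + 14)*(-29) = -35*11*(-29) = -385*(-29) = 11165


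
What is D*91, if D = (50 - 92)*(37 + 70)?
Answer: -408954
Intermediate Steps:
D = -4494 (D = -42*107 = -4494)
D*91 = -4494*91 = -408954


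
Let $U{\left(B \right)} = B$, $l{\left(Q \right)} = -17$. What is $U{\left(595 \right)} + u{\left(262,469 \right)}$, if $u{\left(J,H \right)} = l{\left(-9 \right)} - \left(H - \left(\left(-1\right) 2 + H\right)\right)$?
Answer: $576$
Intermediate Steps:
$u{\left(J,H \right)} = -19$ ($u{\left(J,H \right)} = -17 - \left(H - \left(\left(-1\right) 2 + H\right)\right) = -17 - \left(H - \left(-2 + H\right)\right) = -17 - 2 = -19$)
$U{\left(595 \right)} + u{\left(262,469 \right)} = 595 - 19 = 576$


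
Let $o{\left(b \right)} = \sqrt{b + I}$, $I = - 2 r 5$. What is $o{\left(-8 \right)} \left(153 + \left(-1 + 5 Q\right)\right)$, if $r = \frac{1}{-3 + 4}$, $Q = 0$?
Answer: $456 i \sqrt{2} \approx 644.88 i$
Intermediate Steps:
$r = 1$ ($r = 1^{-1} = 1$)
$I = -10$ ($I = \left(-2\right) 1 \cdot 5 = \left(-2\right) 5 = -10$)
$o{\left(b \right)} = \sqrt{-10 + b}$ ($o{\left(b \right)} = \sqrt{b - 10} = \sqrt{-10 + b}$)
$o{\left(-8 \right)} \left(153 + \left(-1 + 5 Q\right)\right) = \sqrt{-10 - 8} \left(153 + \left(-1 + 5 \cdot 0\right)\right) = \sqrt{-18} \left(153 + \left(-1 + 0\right)\right) = 3 i \sqrt{2} \left(153 - 1\right) = 3 i \sqrt{2} \cdot 152 = 456 i \sqrt{2}$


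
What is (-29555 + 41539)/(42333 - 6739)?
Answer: 5992/17797 ≈ 0.33669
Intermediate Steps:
(-29555 + 41539)/(42333 - 6739) = 11984/35594 = 11984*(1/35594) = 5992/17797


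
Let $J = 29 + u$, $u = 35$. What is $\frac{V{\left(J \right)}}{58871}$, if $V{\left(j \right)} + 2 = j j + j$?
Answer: $\frac{4158}{58871} \approx 0.070629$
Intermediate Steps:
$J = 64$ ($J = 29 + 35 = 64$)
$V{\left(j \right)} = -2 + j + j^{2}$ ($V{\left(j \right)} = -2 + \left(j j + j\right) = -2 + \left(j^{2} + j\right) = -2 + \left(j + j^{2}\right) = -2 + j + j^{2}$)
$\frac{V{\left(J \right)}}{58871} = \frac{-2 + 64 + 64^{2}}{58871} = \left(-2 + 64 + 4096\right) \frac{1}{58871} = 4158 \cdot \frac{1}{58871} = \frac{4158}{58871}$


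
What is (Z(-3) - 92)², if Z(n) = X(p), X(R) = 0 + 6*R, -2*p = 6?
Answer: 12100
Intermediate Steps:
p = -3 (p = -½*6 = -3)
X(R) = 6*R
Z(n) = -18 (Z(n) = 6*(-3) = -18)
(Z(-3) - 92)² = (-18 - 92)² = (-110)² = 12100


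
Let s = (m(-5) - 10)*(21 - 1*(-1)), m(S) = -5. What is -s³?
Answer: 35937000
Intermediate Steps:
s = -330 (s = (-5 - 10)*(21 - 1*(-1)) = -15*(21 + 1) = -15*22 = -330)
-s³ = -1*(-330)³ = -1*(-35937000) = 35937000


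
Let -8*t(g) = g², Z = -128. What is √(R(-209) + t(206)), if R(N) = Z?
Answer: I*√21730/2 ≈ 73.705*I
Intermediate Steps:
R(N) = -128
t(g) = -g²/8
√(R(-209) + t(206)) = √(-128 - ⅛*206²) = √(-128 - ⅛*42436) = √(-128 - 10609/2) = √(-10865/2) = I*√21730/2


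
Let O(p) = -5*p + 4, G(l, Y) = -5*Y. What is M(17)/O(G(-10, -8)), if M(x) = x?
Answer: -17/196 ≈ -0.086735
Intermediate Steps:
O(p) = 4 - 5*p
M(17)/O(G(-10, -8)) = 17/(4 - (-25)*(-8)) = 17/(4 - 5*40) = 17/(4 - 200) = 17/(-196) = 17*(-1/196) = -17/196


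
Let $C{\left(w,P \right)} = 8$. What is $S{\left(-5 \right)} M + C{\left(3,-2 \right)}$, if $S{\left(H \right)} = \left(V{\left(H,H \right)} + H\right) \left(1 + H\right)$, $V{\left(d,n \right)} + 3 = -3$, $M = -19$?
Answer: $-828$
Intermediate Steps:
$V{\left(d,n \right)} = -6$ ($V{\left(d,n \right)} = -3 - 3 = -6$)
$S{\left(H \right)} = \left(1 + H\right) \left(-6 + H\right)$ ($S{\left(H \right)} = \left(-6 + H\right) \left(1 + H\right) = \left(1 + H\right) \left(-6 + H\right)$)
$S{\left(-5 \right)} M + C{\left(3,-2 \right)} = \left(-6 + \left(-5\right)^{2} - -25\right) \left(-19\right) + 8 = \left(-6 + 25 + 25\right) \left(-19\right) + 8 = 44 \left(-19\right) + 8 = -836 + 8 = -828$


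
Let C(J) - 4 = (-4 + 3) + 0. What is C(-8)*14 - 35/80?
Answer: 665/16 ≈ 41.563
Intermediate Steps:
C(J) = 3 (C(J) = 4 + ((-4 + 3) + 0) = 4 + (-1 + 0) = 4 - 1 = 3)
C(-8)*14 - 35/80 = 3*14 - 35/80 = 42 - 35*1/80 = 42 - 7/16 = 665/16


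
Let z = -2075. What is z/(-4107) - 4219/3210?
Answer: -1185187/1464830 ≈ -0.80910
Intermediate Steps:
z/(-4107) - 4219/3210 = -2075/(-4107) - 4219/3210 = -2075*(-1/4107) - 4219*1/3210 = 2075/4107 - 4219/3210 = -1185187/1464830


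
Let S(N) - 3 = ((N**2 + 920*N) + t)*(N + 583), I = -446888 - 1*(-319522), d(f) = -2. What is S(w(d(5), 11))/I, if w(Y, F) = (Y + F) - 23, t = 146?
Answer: 7134119/127366 ≈ 56.013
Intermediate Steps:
w(Y, F) = -23 + F + Y (w(Y, F) = (F + Y) - 23 = -23 + F + Y)
I = -127366 (I = -446888 + 319522 = -127366)
S(N) = 3 + (583 + N)*(146 + N**2 + 920*N) (S(N) = 3 + ((N**2 + 920*N) + 146)*(N + 583) = 3 + (146 + N**2 + 920*N)*(583 + N) = 3 + (583 + N)*(146 + N**2 + 920*N))
S(w(d(5), 11))/I = (85121 + (-23 + 11 - 2)**3 + 1503*(-23 + 11 - 2)**2 + 536506*(-23 + 11 - 2))/(-127366) = (85121 + (-14)**3 + 1503*(-14)**2 + 536506*(-14))*(-1/127366) = (85121 - 2744 + 1503*196 - 7511084)*(-1/127366) = (85121 - 2744 + 294588 - 7511084)*(-1/127366) = -7134119*(-1/127366) = 7134119/127366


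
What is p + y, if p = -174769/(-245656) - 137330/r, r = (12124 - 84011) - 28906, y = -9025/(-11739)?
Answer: 118039585322669/41523199533816 ≈ 2.8427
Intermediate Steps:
y = 9025/11739 (y = -9025*(-1/11739) = 9025/11739 ≈ 0.76880)
r = -100793 (r = -71887 - 28906 = -100793)
p = 51351430297/24760405208 (p = -174769/(-245656) - 137330/(-100793) = -174769*(-1/245656) - 137330*(-1/100793) = 174769/245656 + 137330/100793 = 51351430297/24760405208 ≈ 2.0739)
p + y = 51351430297/24760405208 + 9025/11739 = 118039585322669/41523199533816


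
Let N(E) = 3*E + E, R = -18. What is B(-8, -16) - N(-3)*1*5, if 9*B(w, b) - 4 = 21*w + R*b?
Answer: 664/9 ≈ 73.778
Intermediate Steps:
N(E) = 4*E
B(w, b) = 4/9 - 2*b + 7*w/3 (B(w, b) = 4/9 + (21*w - 18*b)/9 = 4/9 + (-18*b + 21*w)/9 = 4/9 + (-2*b + 7*w/3) = 4/9 - 2*b + 7*w/3)
B(-8, -16) - N(-3)*1*5 = (4/9 - 2*(-16) + (7/3)*(-8)) - (4*(-3))*1*5 = (4/9 + 32 - 56/3) - (-12*1)*5 = 124/9 - (-12)*5 = 124/9 - 1*(-60) = 124/9 + 60 = 664/9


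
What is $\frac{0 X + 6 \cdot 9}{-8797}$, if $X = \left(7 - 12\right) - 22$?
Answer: $- \frac{54}{8797} \approx -0.0061385$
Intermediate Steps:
$X = -27$ ($X = -5 - 22 = -27$)
$\frac{0 X + 6 \cdot 9}{-8797} = \frac{0 \left(-27\right) + 6 \cdot 9}{-8797} = \left(0 + 54\right) \left(- \frac{1}{8797}\right) = 54 \left(- \frac{1}{8797}\right) = - \frac{54}{8797}$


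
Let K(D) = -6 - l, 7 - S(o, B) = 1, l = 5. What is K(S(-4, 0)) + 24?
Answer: 13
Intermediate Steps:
S(o, B) = 6 (S(o, B) = 7 - 1*1 = 7 - 1 = 6)
K(D) = -11 (K(D) = -6 - 1*5 = -6 - 5 = -11)
K(S(-4, 0)) + 24 = -11 + 24 = 13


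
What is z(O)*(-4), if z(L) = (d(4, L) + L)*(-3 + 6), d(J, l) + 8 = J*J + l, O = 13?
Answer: -408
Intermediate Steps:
d(J, l) = -8 + l + J² (d(J, l) = -8 + (J*J + l) = -8 + (J² + l) = -8 + (l + J²) = -8 + l + J²)
z(L) = 24 + 6*L (z(L) = ((-8 + L + 4²) + L)*(-3 + 6) = ((-8 + L + 16) + L)*3 = ((8 + L) + L)*3 = (8 + 2*L)*3 = 24 + 6*L)
z(O)*(-4) = (24 + 6*13)*(-4) = (24 + 78)*(-4) = 102*(-4) = -408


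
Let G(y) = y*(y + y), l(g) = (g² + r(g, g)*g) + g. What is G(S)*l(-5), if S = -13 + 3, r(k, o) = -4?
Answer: 8000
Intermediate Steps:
S = -10
l(g) = g² - 3*g (l(g) = (g² - 4*g) + g = g² - 3*g)
G(y) = 2*y² (G(y) = y*(2*y) = 2*y²)
G(S)*l(-5) = (2*(-10)²)*(-5*(-3 - 5)) = (2*100)*(-5*(-8)) = 200*40 = 8000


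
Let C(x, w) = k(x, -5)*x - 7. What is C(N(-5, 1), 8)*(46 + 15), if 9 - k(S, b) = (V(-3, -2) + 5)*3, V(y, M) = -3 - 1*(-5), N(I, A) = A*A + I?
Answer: 2501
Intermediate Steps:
N(I, A) = I + A**2 (N(I, A) = A**2 + I = I + A**2)
V(y, M) = 2 (V(y, M) = -3 + 5 = 2)
k(S, b) = -12 (k(S, b) = 9 - (2 + 5)*3 = 9 - 7*3 = 9 - 1*21 = 9 - 21 = -12)
C(x, w) = -7 - 12*x (C(x, w) = -12*x - 7 = -7 - 12*x)
C(N(-5, 1), 8)*(46 + 15) = (-7 - 12*(-5 + 1**2))*(46 + 15) = (-7 - 12*(-5 + 1))*61 = (-7 - 12*(-4))*61 = (-7 + 48)*61 = 41*61 = 2501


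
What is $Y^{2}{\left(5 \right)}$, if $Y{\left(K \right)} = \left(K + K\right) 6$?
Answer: $3600$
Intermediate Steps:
$Y{\left(K \right)} = 12 K$ ($Y{\left(K \right)} = 2 K 6 = 12 K$)
$Y^{2}{\left(5 \right)} = \left(12 \cdot 5\right)^{2} = 60^{2} = 3600$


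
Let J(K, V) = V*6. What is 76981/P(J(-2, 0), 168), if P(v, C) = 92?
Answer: 3347/4 ≈ 836.75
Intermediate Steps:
J(K, V) = 6*V
76981/P(J(-2, 0), 168) = 76981/92 = 76981*(1/92) = 3347/4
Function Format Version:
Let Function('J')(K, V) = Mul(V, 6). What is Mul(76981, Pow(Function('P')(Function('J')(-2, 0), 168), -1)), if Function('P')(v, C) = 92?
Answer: Rational(3347, 4) ≈ 836.75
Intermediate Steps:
Function('J')(K, V) = Mul(6, V)
Mul(76981, Pow(Function('P')(Function('J')(-2, 0), 168), -1)) = Mul(76981, Pow(92, -1)) = Mul(76981, Rational(1, 92)) = Rational(3347, 4)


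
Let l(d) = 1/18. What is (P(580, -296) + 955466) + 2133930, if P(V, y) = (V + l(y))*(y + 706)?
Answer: 29944969/9 ≈ 3.3272e+6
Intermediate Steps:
l(d) = 1/18
P(V, y) = (706 + y)*(1/18 + V) (P(V, y) = (V + 1/18)*(y + 706) = (1/18 + V)*(706 + y) = (706 + y)*(1/18 + V))
(P(580, -296) + 955466) + 2133930 = ((353/9 + 706*580 + (1/18)*(-296) + 580*(-296)) + 955466) + 2133930 = ((353/9 + 409480 - 148/9 - 171680) + 955466) + 2133930 = (2140405/9 + 955466) + 2133930 = 10739599/9 + 2133930 = 29944969/9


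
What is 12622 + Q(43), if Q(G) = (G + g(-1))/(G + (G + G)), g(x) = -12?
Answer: 1628269/129 ≈ 12622.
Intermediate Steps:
Q(G) = (-12 + G)/(3*G) (Q(G) = (G - 12)/(G + (G + G)) = (-12 + G)/(G + 2*G) = (-12 + G)/((3*G)) = (-12 + G)*(1/(3*G)) = (-12 + G)/(3*G))
12622 + Q(43) = 12622 + (⅓)*(-12 + 43)/43 = 12622 + (⅓)*(1/43)*31 = 12622 + 31/129 = 1628269/129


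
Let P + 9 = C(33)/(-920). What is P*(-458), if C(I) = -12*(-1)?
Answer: 474717/115 ≈ 4128.0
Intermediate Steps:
C(I) = 12
P = -2073/230 (P = -9 + 12/(-920) = -9 + 12*(-1/920) = -9 - 3/230 = -2073/230 ≈ -9.0130)
P*(-458) = -2073/230*(-458) = 474717/115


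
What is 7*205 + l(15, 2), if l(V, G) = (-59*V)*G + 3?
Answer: -332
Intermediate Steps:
l(V, G) = 3 - 59*G*V (l(V, G) = -59*G*V + 3 = 3 - 59*G*V)
7*205 + l(15, 2) = 7*205 + (3 - 59*2*15) = 1435 + (3 - 1770) = 1435 - 1767 = -332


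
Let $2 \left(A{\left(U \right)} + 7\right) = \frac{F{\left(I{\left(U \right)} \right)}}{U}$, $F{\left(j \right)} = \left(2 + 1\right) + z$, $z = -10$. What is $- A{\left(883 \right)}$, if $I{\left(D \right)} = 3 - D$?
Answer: $\frac{12369}{1766} \approx 7.004$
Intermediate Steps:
$F{\left(j \right)} = -7$ ($F{\left(j \right)} = \left(2 + 1\right) - 10 = 3 - 10 = -7$)
$A{\left(U \right)} = -7 - \frac{7}{2 U}$ ($A{\left(U \right)} = -7 + \frac{\left(-7\right) \frac{1}{U}}{2} = -7 - \frac{7}{2 U}$)
$- A{\left(883 \right)} = - (-7 - \frac{7}{2 \cdot 883}) = - (-7 - \frac{7}{1766}) = \left(-1\right) \left(- \frac{12369}{1766}\right) = \frac{12369}{1766}$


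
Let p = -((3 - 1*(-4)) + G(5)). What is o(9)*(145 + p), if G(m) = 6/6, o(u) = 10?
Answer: 1370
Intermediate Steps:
G(m) = 1 (G(m) = 6*(⅙) = 1)
p = -8 (p = -((3 - 1*(-4)) + 1) = -((3 + 4) + 1) = -(7 + 1) = -1*8 = -8)
o(9)*(145 + p) = 10*(145 - 8) = 10*137 = 1370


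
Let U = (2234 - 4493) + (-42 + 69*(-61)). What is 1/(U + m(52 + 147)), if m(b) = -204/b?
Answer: -199/1295694 ≈ -0.00015359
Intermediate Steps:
U = -6510 (U = -2259 + (-42 - 4209) = -2259 - 4251 = -6510)
1/(U + m(52 + 147)) = 1/(-6510 - 204/(52 + 147)) = 1/(-6510 - 204/199) = 1/(-1295694/199) = -199/1295694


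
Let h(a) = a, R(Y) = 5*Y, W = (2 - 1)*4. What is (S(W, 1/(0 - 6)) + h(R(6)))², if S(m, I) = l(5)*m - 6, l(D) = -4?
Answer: 64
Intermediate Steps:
W = 4 (W = 1*4 = 4)
S(m, I) = -6 - 4*m (S(m, I) = -4*m - 6 = -6 - 4*m)
(S(W, 1/(0 - 6)) + h(R(6)))² = ((-6 - 4*4) + 5*6)² = ((-6 - 16) + 30)² = (-22 + 30)² = 8² = 64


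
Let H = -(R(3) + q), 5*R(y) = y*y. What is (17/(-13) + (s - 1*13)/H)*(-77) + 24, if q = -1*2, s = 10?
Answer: 16636/13 ≈ 1279.7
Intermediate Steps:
q = -2
R(y) = y**2/5 (R(y) = (y*y)/5 = y**2/5)
H = 1/5 (H = -((1/5)*3**2 - 2) = -((1/5)*9 - 2) = -(9/5 - 2) = -1*(-1/5) = 1/5 ≈ 0.20000)
(17/(-13) + (s - 1*13)/H)*(-77) + 24 = (17/(-13) + (10 - 1*13)/(1/5))*(-77) + 24 = (17*(-1/13) + (10 - 13)*5)*(-77) + 24 = (-17/13 - 3*5)*(-77) + 24 = (-17/13 - 15)*(-77) + 24 = -212/13*(-77) + 24 = 16324/13 + 24 = 16636/13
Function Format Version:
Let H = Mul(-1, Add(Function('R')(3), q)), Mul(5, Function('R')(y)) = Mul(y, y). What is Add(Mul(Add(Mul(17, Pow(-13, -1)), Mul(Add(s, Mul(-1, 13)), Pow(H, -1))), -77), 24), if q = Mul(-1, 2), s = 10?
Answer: Rational(16636, 13) ≈ 1279.7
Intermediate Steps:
q = -2
Function('R')(y) = Mul(Rational(1, 5), Pow(y, 2)) (Function('R')(y) = Mul(Rational(1, 5), Mul(y, y)) = Mul(Rational(1, 5), Pow(y, 2)))
H = Rational(1, 5) (H = Mul(-1, Add(Mul(Rational(1, 5), Pow(3, 2)), -2)) = Mul(-1, Add(Mul(Rational(1, 5), 9), -2)) = Mul(-1, Add(Rational(9, 5), -2)) = Mul(-1, Rational(-1, 5)) = Rational(1, 5) ≈ 0.20000)
Add(Mul(Add(Mul(17, Pow(-13, -1)), Mul(Add(s, Mul(-1, 13)), Pow(H, -1))), -77), 24) = Add(Mul(Add(Mul(17, Pow(-13, -1)), Mul(Add(10, Mul(-1, 13)), Pow(Rational(1, 5), -1))), -77), 24) = Add(Mul(Add(Mul(17, Rational(-1, 13)), Mul(Add(10, -13), 5)), -77), 24) = Add(Mul(Add(Rational(-17, 13), Mul(-3, 5)), -77), 24) = Add(Mul(Add(Rational(-17, 13), -15), -77), 24) = Add(Mul(Rational(-212, 13), -77), 24) = Add(Rational(16324, 13), 24) = Rational(16636, 13)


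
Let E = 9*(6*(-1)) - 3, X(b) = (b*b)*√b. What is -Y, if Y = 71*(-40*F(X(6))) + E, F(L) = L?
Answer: 57 + 102240*√6 ≈ 2.5049e+5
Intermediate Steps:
X(b) = b^(5/2) (X(b) = b²*√b = b^(5/2))
E = -57 (E = 9*(-6) - 3 = -54 - 3 = -57)
Y = -57 - 102240*√6 (Y = 71*(-1440*√6) - 57 = -102240*√6 - 57 = -57 - 102240*√6 ≈ -2.5049e+5)
-Y = -(-57 - 102240*√6) = 57 + 102240*√6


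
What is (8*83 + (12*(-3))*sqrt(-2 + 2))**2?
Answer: 440896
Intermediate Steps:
(8*83 + (12*(-3))*sqrt(-2 + 2))**2 = (664 - 36*sqrt(0))**2 = (664 - 36*0)**2 = (664 + 0)**2 = 664**2 = 440896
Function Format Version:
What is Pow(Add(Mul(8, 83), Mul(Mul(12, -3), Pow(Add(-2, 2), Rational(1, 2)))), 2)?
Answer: 440896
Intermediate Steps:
Pow(Add(Mul(8, 83), Mul(Mul(12, -3), Pow(Add(-2, 2), Rational(1, 2)))), 2) = Pow(Add(664, Mul(-36, Pow(0, Rational(1, 2)))), 2) = Pow(Add(664, Mul(-36, 0)), 2) = Pow(Add(664, 0), 2) = Pow(664, 2) = 440896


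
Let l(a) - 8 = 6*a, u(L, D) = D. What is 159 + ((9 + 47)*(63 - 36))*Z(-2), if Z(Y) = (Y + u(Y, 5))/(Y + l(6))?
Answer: 267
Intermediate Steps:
l(a) = 8 + 6*a
Z(Y) = (5 + Y)/(44 + Y) (Z(Y) = (Y + 5)/(Y + (8 + 6*6)) = (5 + Y)/(Y + (8 + 36)) = (5 + Y)/(Y + 44) = (5 + Y)/(44 + Y))
159 + ((9 + 47)*(63 - 36))*Z(-2) = 159 + ((9 + 47)*(63 - 36))*((5 - 2)/(44 - 2)) = 159 + (56*27)*(3/42) = 159 + 1512*((1/42)*3) = 159 + 1512*(1/14) = 159 + 108 = 267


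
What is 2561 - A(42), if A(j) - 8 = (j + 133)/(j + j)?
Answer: 30611/12 ≈ 2550.9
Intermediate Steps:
A(j) = 8 + (133 + j)/(2*j) (A(j) = 8 + (j + 133)/(j + j) = 8 + (133 + j)/((2*j)) = 8 + (133 + j)*(1/(2*j)) = 8 + (133 + j)/(2*j))
2561 - A(42) = 2561 - (133 + 17*42)/(2*42) = 2561 - (133 + 714)/(2*42) = 2561 - 847/(2*42) = 2561 - 1*121/12 = 2561 - 121/12 = 30611/12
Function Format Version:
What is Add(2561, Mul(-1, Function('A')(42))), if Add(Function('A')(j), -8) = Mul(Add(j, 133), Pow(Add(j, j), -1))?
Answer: Rational(30611, 12) ≈ 2550.9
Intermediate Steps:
Function('A')(j) = Add(8, Mul(Rational(1, 2), Pow(j, -1), Add(133, j))) (Function('A')(j) = Add(8, Mul(Add(j, 133), Pow(Add(j, j), -1))) = Add(8, Mul(Add(133, j), Pow(Mul(2, j), -1))) = Add(8, Mul(Add(133, j), Mul(Rational(1, 2), Pow(j, -1)))) = Add(8, Mul(Rational(1, 2), Pow(j, -1), Add(133, j))))
Add(2561, Mul(-1, Function('A')(42))) = Add(2561, Mul(-1, Mul(Rational(1, 2), Pow(42, -1), Add(133, Mul(17, 42))))) = Add(2561, Mul(-1, Mul(Rational(1, 2), Rational(1, 42), Add(133, 714)))) = Add(2561, Mul(-1, Mul(Rational(1, 2), Rational(1, 42), 847))) = Add(2561, Mul(-1, Rational(121, 12))) = Add(2561, Rational(-121, 12)) = Rational(30611, 12)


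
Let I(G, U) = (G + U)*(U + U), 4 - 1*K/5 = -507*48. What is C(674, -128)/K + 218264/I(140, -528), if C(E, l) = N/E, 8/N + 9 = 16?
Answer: 1958171214941/3675904201200 ≈ 0.53270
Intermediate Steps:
N = 8/7 (N = 8/(-9 + 16) = 8/7 ≈ 1.1429)
K = 121700 (K = 20 - (-2535)*48 = 20 - 5*(-24336) = 20 + 121680 = 121700)
C(E, l) = 8/(7*E)
I(G, U) = 2*U*(G + U) (I(G, U) = (G + U)*(2*U) = 2*U*(G + U))
C(674, -128)/K + 218264/I(140, -528) = ((8/7)/674)/121700 + 218264/((2*(-528)*(140 - 528))) = ((8/7)*(1/674))*(1/121700) + 218264/((2*(-528)*(-388))) = (4/2359)*(1/121700) + 218264/409728 = 1/71772575 + 218264*(1/409728) = 1/71772575 + 27283/51216 = 1958171214941/3675904201200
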